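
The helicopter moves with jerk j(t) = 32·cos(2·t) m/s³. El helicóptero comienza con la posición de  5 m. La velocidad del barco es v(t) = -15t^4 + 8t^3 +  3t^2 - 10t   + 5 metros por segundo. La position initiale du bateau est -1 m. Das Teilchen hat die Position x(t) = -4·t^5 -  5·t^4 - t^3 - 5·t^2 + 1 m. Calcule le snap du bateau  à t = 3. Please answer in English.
We must differentiate our velocity equation v(t) = -15·t^4 + 8·t^3 + 3·t^2 - 10·t + 5 3 times. The derivative of velocity gives acceleration: a(t) = -60·t^3 + 24·t^2 + 6·t - 10. Differentiating acceleration, we get jerk: j(t) = -180·t^2 + 48·t + 6. Taking d/dt of j(t), we find s(t) = 48 - 360·t. From the given snap equation s(t) = 48 - 360·t, we substitute t = 3 to get s = -1032.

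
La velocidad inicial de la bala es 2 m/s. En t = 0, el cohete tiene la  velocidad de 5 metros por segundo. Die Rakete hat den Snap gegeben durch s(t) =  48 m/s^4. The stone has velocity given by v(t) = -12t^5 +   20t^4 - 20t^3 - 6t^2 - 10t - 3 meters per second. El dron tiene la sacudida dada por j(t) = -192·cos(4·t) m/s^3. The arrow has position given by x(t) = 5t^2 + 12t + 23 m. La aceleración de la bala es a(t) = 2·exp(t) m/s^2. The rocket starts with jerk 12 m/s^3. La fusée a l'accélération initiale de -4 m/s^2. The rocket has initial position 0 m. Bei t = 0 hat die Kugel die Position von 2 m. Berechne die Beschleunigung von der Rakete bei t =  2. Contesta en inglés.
Starting from snap s(t) = 48, we take 2 antiderivatives. Taking ∫s(t)dt and applying j(0) = 12, we find j(t) = 48·t + 12. Finding the integral of j(t) and using a(0) = -4: a(t) = 24·t^2 + 12·t - 4. From the given acceleration equation a(t) = 24·t^2 + 12·t - 4, we substitute t = 2 to get a = 116.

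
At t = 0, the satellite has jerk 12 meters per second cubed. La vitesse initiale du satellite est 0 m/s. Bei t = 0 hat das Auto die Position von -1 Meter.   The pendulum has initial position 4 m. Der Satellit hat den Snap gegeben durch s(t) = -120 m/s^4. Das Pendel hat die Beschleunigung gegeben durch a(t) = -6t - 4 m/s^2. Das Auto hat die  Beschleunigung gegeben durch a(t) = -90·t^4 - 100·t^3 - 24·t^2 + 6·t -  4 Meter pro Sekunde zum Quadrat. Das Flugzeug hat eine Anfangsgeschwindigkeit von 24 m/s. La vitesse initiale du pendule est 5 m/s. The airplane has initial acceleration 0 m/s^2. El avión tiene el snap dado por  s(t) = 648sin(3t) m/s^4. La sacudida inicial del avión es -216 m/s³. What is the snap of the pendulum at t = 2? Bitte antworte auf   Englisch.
To solve this, we need to take 2 derivatives of our acceleration equation a(t) = -6·t - 4. Taking d/dt of a(t), we find j(t) = -6. Differentiating jerk, we get snap: s(t) = 0. We have snap s(t) = 0. Substituting t = 2: s(2) = 0.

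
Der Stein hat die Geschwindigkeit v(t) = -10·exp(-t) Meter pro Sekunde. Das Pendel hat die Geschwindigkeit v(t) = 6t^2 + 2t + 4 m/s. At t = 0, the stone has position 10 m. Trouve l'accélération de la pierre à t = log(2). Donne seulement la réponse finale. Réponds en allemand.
Bei t = log(2), a = 5.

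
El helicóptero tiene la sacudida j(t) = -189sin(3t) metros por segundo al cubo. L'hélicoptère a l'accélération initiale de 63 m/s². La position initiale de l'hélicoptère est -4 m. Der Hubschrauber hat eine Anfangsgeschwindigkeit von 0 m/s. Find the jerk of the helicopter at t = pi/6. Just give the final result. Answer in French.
À t = pi/6, j = -189.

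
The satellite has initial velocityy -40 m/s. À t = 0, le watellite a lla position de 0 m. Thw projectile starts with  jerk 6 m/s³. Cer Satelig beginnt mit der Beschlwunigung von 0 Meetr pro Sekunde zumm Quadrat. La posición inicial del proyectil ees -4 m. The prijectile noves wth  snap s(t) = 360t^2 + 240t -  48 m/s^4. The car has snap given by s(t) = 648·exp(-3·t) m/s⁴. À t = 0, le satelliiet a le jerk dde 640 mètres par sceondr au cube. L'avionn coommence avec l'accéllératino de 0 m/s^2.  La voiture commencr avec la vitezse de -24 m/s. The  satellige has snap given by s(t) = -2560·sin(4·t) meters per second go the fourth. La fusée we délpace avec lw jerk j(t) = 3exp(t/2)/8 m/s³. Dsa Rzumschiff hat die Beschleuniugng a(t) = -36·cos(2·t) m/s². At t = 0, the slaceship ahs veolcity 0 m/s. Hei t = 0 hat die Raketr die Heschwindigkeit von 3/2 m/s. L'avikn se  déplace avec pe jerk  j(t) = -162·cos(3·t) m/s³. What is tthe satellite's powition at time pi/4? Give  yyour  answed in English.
To solve this, we need to take 4 integrals of our snap equation s(t) = -2560·sin(4·t). Integrating snap and using the initial condition j(0) = 640, we get j(t) = 640·cos(4·t). Finding the integral of j(t) and using a(0) = 0: a(t) = 160·sin(4·t). Integrating acceleration and using the initial condition v(0) = -40, we get v(t) = -40·cos(4·t). The antiderivative of velocity is position. Using x(0) = 0, we get x(t) = -10·sin(4·t). Using x(t) = -10·sin(4·t) and substituting t = pi/4, we find x = 0.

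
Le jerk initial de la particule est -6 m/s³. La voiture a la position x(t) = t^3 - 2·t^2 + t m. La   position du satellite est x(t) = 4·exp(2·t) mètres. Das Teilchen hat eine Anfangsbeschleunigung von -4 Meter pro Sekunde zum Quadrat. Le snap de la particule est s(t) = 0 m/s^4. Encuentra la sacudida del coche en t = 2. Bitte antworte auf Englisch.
Starting from position x(t) = t^3 - 2·t^2 + t, we take 3 derivatives. Taking d/dt of x(t), we find v(t) = 3·t^2 - 4·t + 1. Differentiating velocity, we get acceleration: a(t) = 6·t - 4. The derivative of acceleration gives jerk: j(t) = 6. We have jerk j(t) = 6. Substituting t = 2: j(2) = 6.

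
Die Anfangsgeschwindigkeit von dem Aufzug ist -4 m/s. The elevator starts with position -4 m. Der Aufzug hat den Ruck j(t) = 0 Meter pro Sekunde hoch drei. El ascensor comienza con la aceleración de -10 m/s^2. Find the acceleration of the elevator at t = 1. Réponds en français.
Nous devons intégrer notre équation du jerk j(t) = 0 1 fois. En prenant ∫j(t)dt et en appliquant a(0) = -10, nous trouvons a(t) = -10. Nous avons l'accélération a(t) = -10. En substituant t = 1: a(1) = -10.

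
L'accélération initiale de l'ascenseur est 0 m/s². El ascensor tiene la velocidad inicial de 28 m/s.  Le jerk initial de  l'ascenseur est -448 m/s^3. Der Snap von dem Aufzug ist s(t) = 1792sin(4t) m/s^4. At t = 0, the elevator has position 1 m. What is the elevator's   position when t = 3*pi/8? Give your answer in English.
To find the answer, we compute 4 antiderivatives of s(t) = 1792·sin(4·t). The antiderivative of snap, with j(0) = -448, gives jerk: j(t) = -448·cos(4·t). The integral of jerk is acceleration. Using a(0) = 0, we get a(t) = -112·sin(4·t). The integral of acceleration is velocity. Using v(0) = 28, we get v(t) = 28·cos(4·t). Integrating velocity and using the initial condition x(0) = 1, we get x(t) = 7·sin(4·t) + 1. Using x(t) = 7·sin(4·t) + 1 and substituting t = 3*pi/8, we find x = -6.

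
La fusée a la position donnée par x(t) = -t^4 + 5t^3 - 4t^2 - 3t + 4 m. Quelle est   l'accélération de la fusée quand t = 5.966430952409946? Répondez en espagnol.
Para resolver esto, necesitamos tomar 2 derivadas de nuestra ecuación de la posición x(t) = -t^4 + 5·t^3 - 4·t^2 - 3·t + 4. Derivando la posición, obtenemos la velocidad: v(t) = -4·t^3 + 15·t^2 - 8·t - 3. Tomando d/dt de v(t), encontramos a(t) = -12·t^2 + 30·t - 8. Tenemos la aceleración a(t) = -12·t^2 + 30·t - 8. Sustituyendo t = 5.966430952409946: a(5.966430952409946) = -256.186651146207.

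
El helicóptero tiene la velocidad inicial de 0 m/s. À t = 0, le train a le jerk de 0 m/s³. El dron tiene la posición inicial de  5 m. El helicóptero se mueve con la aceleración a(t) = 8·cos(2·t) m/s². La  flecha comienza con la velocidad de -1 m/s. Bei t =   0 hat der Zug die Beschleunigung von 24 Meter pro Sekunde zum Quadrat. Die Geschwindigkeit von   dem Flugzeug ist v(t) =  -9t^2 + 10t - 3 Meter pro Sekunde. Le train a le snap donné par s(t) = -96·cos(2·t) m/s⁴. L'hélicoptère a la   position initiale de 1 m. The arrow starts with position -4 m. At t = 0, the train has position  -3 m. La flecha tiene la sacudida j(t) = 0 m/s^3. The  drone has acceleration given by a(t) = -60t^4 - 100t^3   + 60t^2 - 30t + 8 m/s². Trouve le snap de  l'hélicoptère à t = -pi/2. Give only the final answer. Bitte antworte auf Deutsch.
Der Snap bei t = -pi/2 ist s = 32.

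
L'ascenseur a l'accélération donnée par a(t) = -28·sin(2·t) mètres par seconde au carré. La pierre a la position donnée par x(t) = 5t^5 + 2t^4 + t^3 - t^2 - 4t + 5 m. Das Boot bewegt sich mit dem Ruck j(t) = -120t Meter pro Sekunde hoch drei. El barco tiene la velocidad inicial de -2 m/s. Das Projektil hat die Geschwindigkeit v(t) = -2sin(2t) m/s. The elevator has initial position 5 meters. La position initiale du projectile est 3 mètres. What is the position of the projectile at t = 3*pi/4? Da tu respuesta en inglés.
We must find the antiderivative of our velocity equation v(t) = -2·sin(2·t) 1 time. The integral of velocity is position. Using x(0) = 3, we get x(t) = cos(2·t) + 2. We have position x(t) = cos(2·t) + 2. Substituting t = 3*pi/4: x(3*pi/4) = 2.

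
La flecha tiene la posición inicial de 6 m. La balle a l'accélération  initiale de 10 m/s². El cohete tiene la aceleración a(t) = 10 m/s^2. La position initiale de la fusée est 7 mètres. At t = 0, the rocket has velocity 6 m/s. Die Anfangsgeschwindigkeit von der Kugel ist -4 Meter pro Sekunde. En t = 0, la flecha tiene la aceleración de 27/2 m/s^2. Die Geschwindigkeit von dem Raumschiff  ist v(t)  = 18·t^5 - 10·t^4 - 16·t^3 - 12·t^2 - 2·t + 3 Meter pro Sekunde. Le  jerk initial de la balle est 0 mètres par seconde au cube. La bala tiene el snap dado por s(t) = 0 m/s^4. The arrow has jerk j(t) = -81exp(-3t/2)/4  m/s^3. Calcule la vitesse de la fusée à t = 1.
Pour résoudre ceci, nous devons prendre 1 intégrale de notre équation de l'accélération a(t) = 10. En prenant ∫a(t)dt et en appliquant v(0) = 6, nous trouvons v(t) = 10·t + 6. De l'équation de la vitesse v(t) = 10·t + 6, nous substituons t = 1 pour obtenir v = 16.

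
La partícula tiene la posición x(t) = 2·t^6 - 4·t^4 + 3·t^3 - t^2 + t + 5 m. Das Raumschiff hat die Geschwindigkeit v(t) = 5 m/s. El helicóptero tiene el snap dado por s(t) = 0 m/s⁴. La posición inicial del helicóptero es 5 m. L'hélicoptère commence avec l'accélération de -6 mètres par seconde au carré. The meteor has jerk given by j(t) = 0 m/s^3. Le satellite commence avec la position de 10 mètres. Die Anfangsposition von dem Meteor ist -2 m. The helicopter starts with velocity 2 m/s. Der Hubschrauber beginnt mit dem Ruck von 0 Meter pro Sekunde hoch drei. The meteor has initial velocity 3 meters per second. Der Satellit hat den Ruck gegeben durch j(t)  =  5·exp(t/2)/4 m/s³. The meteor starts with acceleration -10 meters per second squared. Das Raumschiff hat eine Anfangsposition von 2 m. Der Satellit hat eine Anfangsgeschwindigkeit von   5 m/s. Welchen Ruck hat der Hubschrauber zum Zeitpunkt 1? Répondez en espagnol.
Necesitamos integrar nuestra ecuación del snap s(t) = 0 1 vez. La integral del snap es la sacudida. Usando j(0) = 0, obtenemos j(t) = 0. Tenemos la sacudida j(t) = 0. Sustituyendo t = 1: j(1) = 0.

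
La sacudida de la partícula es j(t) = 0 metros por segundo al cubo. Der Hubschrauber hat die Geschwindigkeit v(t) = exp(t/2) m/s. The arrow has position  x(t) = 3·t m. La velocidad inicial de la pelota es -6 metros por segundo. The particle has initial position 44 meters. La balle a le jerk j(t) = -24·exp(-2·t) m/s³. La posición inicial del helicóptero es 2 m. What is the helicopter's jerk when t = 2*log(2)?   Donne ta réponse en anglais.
To solve this, we need to take 2 derivatives of our velocity equation v(t) = exp(t/2). Differentiating velocity, we get acceleration: a(t) = exp(t/2)/2. Taking d/dt of a(t), we find j(t) = exp(t/2)/4. We have jerk j(t) = exp(t/2)/4. Substituting t = 2*log(2): j(2*log(2)) = 1/2.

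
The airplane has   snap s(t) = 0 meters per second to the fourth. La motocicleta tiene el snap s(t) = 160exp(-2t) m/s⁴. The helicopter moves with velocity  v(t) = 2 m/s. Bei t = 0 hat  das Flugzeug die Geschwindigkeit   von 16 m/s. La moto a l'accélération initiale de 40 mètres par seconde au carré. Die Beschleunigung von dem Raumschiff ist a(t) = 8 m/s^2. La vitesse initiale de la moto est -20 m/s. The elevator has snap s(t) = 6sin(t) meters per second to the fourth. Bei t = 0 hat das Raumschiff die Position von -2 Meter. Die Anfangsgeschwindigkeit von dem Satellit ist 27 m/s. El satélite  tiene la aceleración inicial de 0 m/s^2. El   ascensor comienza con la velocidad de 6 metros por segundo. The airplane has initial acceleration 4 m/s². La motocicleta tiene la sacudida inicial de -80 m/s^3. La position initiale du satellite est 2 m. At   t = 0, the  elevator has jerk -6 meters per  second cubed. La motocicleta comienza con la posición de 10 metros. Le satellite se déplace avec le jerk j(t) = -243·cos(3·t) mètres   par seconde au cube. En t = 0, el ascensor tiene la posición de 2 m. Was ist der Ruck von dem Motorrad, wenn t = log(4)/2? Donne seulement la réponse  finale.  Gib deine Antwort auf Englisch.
The answer is -20.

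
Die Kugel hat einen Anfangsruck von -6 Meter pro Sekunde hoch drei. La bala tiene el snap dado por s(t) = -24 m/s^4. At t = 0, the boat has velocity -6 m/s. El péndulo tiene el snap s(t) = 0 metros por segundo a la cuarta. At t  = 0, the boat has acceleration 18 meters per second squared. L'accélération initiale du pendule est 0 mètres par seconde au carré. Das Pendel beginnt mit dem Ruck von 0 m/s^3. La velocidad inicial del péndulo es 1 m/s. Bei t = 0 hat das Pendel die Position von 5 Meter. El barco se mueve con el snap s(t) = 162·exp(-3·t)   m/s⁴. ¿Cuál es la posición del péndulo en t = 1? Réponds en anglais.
To solve this, we need to take 4 integrals of our snap equation s(t) = 0. Finding the integral of s(t) and using j(0) = 0: j(t) = 0. The integral of jerk, with a(0) = 0, gives acceleration: a(t) = 0. Finding the integral of a(t) and using v(0) = 1: v(t) = 1. Taking ∫v(t)dt and applying x(0) = 5, we find x(t) = t + 5. Using x(t) = t + 5 and substituting t = 1, we find x = 6.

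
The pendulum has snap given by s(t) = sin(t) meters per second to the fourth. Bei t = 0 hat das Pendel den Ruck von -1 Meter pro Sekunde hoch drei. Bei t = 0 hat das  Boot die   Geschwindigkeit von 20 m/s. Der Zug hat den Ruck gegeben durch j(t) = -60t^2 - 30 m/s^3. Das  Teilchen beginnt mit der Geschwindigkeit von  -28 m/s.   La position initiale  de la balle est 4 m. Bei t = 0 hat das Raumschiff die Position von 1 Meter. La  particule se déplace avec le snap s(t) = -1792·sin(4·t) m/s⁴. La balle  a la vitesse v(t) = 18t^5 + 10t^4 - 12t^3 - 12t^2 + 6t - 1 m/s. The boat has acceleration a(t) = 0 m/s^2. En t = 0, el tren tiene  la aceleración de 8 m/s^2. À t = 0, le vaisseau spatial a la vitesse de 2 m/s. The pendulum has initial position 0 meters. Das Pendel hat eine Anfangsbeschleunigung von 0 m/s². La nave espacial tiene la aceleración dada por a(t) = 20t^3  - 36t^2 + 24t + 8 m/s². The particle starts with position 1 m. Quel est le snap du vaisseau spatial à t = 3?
En partant de l'accélération a(t) = 20·t^3 - 36·t^2 + 24·t + 8, nous prenons 2 dérivées. En dérivant l'accélération, nous obtenons le jerk: j(t) = 60·t^2 - 72·t + 24. La dérivée du jerk donne le snap: s(t) = 120·t - 72. Nous avons le snap s(t) = 120·t - 72. En substituant t = 3: s(3) = 288.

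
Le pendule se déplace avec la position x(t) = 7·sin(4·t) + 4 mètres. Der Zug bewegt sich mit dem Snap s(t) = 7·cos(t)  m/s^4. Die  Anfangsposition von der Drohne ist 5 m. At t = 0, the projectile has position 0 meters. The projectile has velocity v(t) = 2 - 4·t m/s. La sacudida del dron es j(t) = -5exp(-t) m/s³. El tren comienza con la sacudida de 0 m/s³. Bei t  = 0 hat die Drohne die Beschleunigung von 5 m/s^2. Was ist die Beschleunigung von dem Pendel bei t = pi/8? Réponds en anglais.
To solve this, we need to take 2 derivatives of our position equation x(t) = 7·sin(4·t) + 4. Taking d/dt of x(t), we find v(t) = 28·cos(4·t). Taking d/dt of v(t), we find a(t) = -112·sin(4·t). Using a(t) = -112·sin(4·t) and substituting t = pi/8, we find a = -112.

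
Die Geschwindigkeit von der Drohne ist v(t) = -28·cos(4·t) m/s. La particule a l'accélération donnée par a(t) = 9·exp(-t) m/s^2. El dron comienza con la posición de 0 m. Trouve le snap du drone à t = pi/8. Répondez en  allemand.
Wir müssen unsere Gleichung für die Geschwindigkeit v(t) = -28·cos(4·t) 3-mal ableiten. Mit d/dt von v(t) finden wir a(t) = 112·sin(4·t). Durch Ableiten von der Beschleunigung erhalten wir den Ruck: j(t) = 448·cos(4·t). Mit d/dt von j(t) finden wir s(t) = -1792·sin(4·t). Aus der Gleichung für den Snap s(t) = -1792·sin(4·t), setzen wir t = pi/8 ein und erhalten s = -1792.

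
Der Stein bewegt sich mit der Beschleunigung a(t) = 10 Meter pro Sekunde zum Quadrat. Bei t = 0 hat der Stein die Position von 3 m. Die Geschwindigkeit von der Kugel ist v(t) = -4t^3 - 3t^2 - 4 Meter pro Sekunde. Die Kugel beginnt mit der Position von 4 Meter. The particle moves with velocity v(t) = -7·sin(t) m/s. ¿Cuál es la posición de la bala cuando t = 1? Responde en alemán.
Wir müssen das Integral unserer Gleichung für die Geschwindigkeit v(t) = -4·t^3 - 3·t^2 - 4 1-mal finden. Durch Integration von der Geschwindigkeit und Verwendung der Anfangsbedingung x(0) = 4, erhalten wir x(t) = -t^4 - t^3 - 4·t + 4. Mit x(t) = -t^4 - t^3 - 4·t + 4 und Einsetzen von t = 1, finden wir x = -2.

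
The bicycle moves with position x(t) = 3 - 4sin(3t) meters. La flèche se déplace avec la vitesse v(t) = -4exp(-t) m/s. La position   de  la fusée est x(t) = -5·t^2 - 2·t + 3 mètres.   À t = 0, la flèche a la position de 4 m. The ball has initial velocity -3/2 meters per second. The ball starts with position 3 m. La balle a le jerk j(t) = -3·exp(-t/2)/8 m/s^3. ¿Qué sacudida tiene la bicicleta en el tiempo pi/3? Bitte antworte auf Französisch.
En partant de la position x(t) = 3 - 4·sin(3·t), nous prenons 3 dérivées. La dérivée de la position donne la vitesse: v(t) = -12·cos(3·t). La dérivée de la vitesse donne l'accélération: a(t) = 36·sin(3·t). En dérivant l'accélération, nous obtenons le jerk: j(t) = 108·cos(3·t). Nous avons le jerk j(t) = 108·cos(3·t). En substituant t = pi/3: j(pi/3) = -108.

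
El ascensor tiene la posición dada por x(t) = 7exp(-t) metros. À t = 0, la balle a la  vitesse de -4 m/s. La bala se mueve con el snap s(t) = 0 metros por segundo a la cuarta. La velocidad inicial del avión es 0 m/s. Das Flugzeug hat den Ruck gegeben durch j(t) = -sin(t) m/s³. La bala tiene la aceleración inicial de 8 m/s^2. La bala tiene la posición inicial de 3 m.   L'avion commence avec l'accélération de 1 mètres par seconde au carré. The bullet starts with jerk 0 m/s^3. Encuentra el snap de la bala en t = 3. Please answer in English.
Using s(t) = 0 and substituting t = 3, we find s = 0.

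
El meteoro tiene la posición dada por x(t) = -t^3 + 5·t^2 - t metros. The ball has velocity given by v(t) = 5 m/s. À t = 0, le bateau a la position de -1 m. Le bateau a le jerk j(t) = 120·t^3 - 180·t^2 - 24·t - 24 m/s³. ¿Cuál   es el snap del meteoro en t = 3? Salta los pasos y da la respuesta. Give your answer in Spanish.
s(3) = 0.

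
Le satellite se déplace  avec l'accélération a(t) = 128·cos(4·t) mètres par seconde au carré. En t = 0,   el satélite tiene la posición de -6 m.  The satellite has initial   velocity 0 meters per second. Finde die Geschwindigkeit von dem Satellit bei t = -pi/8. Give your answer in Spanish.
Para resolver esto, necesitamos tomar 1 antiderivada de nuestra ecuación de la aceleración a(t) = 128·cos(4·t). La antiderivada de la aceleración, con v(0) = 0, da la velocidad: v(t) = 32·sin(4·t). De la ecuación de la velocidad v(t) = 32·sin(4·t), sustituimos t = -pi/8 para obtener v = -32.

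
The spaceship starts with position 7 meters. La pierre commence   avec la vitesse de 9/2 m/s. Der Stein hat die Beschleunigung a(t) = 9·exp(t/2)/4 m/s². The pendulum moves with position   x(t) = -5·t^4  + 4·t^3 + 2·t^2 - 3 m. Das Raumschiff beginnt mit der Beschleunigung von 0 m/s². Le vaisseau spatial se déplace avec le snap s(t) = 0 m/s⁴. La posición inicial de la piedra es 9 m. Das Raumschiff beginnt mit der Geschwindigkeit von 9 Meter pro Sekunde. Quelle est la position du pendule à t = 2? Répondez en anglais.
Using x(t) = -5·t^4 + 4·t^3 + 2·t^2 - 3 and substituting t = 2, we find x = -43.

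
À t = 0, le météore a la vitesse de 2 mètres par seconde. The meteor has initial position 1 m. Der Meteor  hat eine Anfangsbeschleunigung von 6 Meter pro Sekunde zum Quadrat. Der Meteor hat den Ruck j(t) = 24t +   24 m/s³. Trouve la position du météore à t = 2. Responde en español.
Para resolver esto, necesitamos tomar 3 integrales de nuestra ecuación de la sacudida j(t) = 24·t + 24. Integrando la sacudida y usando la condición inicial a(0) = 6, obtenemos a(t) = 12·t^2 + 24·t + 6. La antiderivada de la aceleración es la velocidad. Usando v(0) = 2, obtenemos v(t) = 4·t^3 + 12·t^2 + 6·t + 2. La integral de la velocidad, con x(0) = 1, da la posición: x(t) = t^4 + 4·t^3 + 3·t^2 + 2·t + 1. Tenemos la posición x(t) = t^4 + 4·t^3 + 3·t^2 + 2·t + 1. Sustituyendo t = 2: x(2) = 65.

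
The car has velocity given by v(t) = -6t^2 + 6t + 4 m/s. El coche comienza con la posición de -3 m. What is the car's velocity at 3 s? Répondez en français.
Nous avons la vitesse v(t) = -6·t^2 + 6·t + 4. En substituant t = 3: v(3) = -32.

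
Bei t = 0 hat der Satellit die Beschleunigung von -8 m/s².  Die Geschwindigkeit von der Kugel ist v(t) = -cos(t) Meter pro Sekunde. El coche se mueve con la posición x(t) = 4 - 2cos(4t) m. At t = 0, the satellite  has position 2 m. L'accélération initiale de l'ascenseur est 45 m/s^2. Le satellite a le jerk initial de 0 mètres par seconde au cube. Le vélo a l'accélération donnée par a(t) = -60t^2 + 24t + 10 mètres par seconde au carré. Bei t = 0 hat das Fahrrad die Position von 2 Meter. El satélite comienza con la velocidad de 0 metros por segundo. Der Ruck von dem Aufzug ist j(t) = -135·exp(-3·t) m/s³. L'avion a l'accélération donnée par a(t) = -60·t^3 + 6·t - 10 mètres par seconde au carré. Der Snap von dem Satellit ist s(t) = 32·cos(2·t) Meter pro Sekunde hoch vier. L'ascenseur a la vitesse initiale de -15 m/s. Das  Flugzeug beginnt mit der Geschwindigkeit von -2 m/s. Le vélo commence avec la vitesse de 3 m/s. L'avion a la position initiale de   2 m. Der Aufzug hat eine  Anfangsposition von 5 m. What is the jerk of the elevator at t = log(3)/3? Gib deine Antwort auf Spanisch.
Usando j(t) = -135·exp(-3·t) y sustituyendo t = log(3)/3, encontramos j = -45.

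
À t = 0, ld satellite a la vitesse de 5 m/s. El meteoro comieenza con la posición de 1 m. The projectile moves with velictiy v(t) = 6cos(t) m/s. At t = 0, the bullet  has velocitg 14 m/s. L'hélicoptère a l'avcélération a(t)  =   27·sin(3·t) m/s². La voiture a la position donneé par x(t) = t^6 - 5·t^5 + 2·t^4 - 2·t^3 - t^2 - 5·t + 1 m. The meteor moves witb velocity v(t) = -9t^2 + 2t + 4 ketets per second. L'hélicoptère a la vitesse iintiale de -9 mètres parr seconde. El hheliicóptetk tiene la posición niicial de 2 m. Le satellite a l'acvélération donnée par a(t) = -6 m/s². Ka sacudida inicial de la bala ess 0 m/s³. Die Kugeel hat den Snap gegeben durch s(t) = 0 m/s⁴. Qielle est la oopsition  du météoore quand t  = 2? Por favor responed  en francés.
En partant de la vitesse v(t) = -9·t^2 + 2·t + 4, nous prenons 1 primitive. En prenant ∫v(t)dt et en appliquant x(0) = 1, nous trouvons x(t) = -3·t^3 + t^2 + 4·t + 1. En utilisant x(t) = -3·t^3 + t^2 + 4·t + 1 et en substituant t = 2, nous trouvons x = -11.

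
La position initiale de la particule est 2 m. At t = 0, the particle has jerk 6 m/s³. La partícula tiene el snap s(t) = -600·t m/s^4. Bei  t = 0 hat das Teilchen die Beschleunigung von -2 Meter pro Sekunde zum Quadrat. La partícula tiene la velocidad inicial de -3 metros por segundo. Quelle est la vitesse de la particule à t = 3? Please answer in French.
Nous devons trouver l'intégrale de notre équation du snap s(t) = -600·t 3 fois. L'intégrale du snap, avec j(0) = 6, donne le jerk: j(t) = 6 - 300·t^2. La primitive du jerk, avec a(0) = -2, donne l'accélération: a(t) = -100·t^3 + 6·t - 2. La primitive de l'accélération est la vitesse. En utilisant v(0) = -3, nous obtenons v(t) = -25·t^4 + 3·t^2 - 2·t - 3. Nous avons la vitesse v(t) = -25·t^4 + 3·t^2 - 2·t - 3. En substituant t = 3: v(3) = -2007.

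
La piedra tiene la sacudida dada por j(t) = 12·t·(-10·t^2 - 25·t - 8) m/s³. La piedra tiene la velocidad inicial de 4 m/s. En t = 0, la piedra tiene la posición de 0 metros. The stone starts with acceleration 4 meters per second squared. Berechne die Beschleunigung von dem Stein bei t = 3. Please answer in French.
En partant du jerk j(t) = 12·t·(-10·t^2 - 25·t - 8), nous prenons 1 intégrale. La primitive du jerk est l'accélération. En utilisant a(0) = 4, nous obtenons a(t) = -30·t^4 - 100·t^3 - 48·t^2 + 4. Nous avons l'accélération a(t) = -30·t^4 - 100·t^3 - 48·t^2 + 4. En substituant t = 3: a(3) = -5558.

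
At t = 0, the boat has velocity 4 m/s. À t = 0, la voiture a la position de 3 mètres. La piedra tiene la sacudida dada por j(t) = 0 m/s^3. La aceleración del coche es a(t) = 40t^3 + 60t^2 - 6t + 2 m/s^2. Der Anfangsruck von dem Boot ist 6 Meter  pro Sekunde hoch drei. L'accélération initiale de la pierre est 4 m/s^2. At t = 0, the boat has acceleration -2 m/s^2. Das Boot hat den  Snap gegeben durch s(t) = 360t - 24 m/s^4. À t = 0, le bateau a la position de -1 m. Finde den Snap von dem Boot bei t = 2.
Wir haben den Snap s(t) = 360·t - 24. Durch Einsetzen von t = 2: s(2) = 696.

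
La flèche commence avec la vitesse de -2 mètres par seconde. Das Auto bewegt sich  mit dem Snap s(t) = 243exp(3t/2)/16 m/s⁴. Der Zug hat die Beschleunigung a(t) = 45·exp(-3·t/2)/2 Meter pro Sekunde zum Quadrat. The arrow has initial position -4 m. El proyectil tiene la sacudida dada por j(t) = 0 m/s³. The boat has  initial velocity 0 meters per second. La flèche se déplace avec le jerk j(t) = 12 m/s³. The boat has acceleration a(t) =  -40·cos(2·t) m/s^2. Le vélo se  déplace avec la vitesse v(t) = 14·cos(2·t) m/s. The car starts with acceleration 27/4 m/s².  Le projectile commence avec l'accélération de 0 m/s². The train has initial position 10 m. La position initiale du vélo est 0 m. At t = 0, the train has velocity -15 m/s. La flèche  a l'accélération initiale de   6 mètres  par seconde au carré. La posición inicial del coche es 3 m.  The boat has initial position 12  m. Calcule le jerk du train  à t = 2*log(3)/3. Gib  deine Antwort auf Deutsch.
Ausgehend von der Beschleunigung a(t) = 45·exp(-3·t/2)/2, nehmen wir 1 Ableitung. Die Ableitung von der Beschleunigung ergibt den Ruck: j(t) = -135·exp(-3·t/2)/4. Aus der Gleichung für den Ruck j(t) = -135·exp(-3·t/2)/4, setzen wir t = 2*log(3)/3 ein und erhalten j = -45/4.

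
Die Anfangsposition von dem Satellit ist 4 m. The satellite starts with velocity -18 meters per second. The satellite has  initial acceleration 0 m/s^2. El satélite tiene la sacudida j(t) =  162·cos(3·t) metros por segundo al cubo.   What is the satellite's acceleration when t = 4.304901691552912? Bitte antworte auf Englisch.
To solve this, we need to take 1 antiderivative of our jerk equation j(t) = 162·cos(3·t). Finding the antiderivative of j(t) and using a(0) = 0: a(t) = 54·sin(3·t). From the given acceleration equation a(t) = 54·sin(3·t), we substitute t = 4.304901691552912 to get a = 18.4319695815685.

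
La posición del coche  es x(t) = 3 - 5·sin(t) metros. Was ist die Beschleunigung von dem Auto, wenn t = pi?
Ausgehend von der Position x(t) = 3 - 5·sin(t), nehmen wir 2 Ableitungen. Mit d/dt von x(t) finden wir v(t) = -5·cos(t). Die Ableitung von der Geschwindigkeit ergibt die Beschleunigung: a(t) = 5·sin(t). Wir haben die Beschleunigung a(t) = 5·sin(t). Durch Einsetzen von t = pi: a(pi) = 0.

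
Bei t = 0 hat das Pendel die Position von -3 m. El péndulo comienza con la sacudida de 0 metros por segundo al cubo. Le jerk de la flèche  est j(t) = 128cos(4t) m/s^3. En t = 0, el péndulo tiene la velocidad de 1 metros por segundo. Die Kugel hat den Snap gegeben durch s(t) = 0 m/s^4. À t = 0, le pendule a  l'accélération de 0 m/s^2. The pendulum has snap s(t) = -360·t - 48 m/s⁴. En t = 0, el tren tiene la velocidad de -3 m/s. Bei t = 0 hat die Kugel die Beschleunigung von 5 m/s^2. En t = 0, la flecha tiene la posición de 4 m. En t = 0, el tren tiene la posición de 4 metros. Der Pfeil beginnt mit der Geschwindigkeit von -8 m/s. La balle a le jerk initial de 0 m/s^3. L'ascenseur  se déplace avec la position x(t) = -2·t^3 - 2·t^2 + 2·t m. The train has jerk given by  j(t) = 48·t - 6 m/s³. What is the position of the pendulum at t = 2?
To find the answer, we compute 4 antiderivatives of s(t) = -360·t - 48. The antiderivative of snap, with j(0) = 0, gives jerk: j(t) = 12·t·(-15·t - 4). Integrating jerk and using the initial condition a(0) = 0, we get a(t) = t^2·(-60·t - 24). Finding the integral of a(t) and using v(0) = 1: v(t) = -15·t^4 - 8·t^3 + 1. Integrating velocity and using the initial condition x(0) = -3, we get x(t) = -3·t^5 - 2·t^4 + t - 3. From the given position equation x(t) = -3·t^5 - 2·t^4 + t - 3, we substitute t = 2 to get x = -129.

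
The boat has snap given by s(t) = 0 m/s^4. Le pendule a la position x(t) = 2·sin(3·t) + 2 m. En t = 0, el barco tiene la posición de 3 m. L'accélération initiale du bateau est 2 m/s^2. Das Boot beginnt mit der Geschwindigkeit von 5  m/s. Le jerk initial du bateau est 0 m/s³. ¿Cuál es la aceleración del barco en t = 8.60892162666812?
Debemos encontrar la antiderivada de nuestra ecuación del snap s(t) = 0 2 veces. Integrando el snap y usando la condición inicial j(0) = 0, obtenemos j(t) = 0. Integrando la sacudida y usando la condición inicial a(0) = 2, obtenemos a(t) = 2. Tenemos la aceleración a(t) = 2. Sustituyendo t = 8.60892162666812: a(8.60892162666812) = 2.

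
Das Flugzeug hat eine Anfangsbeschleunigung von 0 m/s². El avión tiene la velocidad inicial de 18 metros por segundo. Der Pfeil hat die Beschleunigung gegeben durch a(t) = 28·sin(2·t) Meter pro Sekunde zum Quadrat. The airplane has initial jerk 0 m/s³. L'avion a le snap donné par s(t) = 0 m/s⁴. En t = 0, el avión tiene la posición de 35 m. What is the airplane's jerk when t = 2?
Starting from snap s(t) = 0, we take 1 antiderivative. The integral of snap, with j(0) = 0, gives jerk: j(t) = 0. We have jerk j(t) = 0. Substituting t = 2: j(2) = 0.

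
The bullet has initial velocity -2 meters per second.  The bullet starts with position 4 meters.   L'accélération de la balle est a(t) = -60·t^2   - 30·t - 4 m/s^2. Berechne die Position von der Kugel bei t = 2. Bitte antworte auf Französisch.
En partant de l'accélération a(t) = -60·t^2 - 30·t - 4, nous prenons 2 intégrales. En intégrant l'accélération et en utilisant la condition initiale v(0) = -2, nous obtenons v(t) = -20·t^3 - 15·t^2 - 4·t - 2. En intégrant la vitesse et en utilisant la condition initiale x(0) = 4, nous obtenons x(t) = -5·t^4 - 5·t^3 - 2·t^2 - 2·t + 4. Nous avons la position x(t) = -5·t^4 - 5·t^3 - 2·t^2 - 2·t + 4. En substituant t = 2: x(2) = -128.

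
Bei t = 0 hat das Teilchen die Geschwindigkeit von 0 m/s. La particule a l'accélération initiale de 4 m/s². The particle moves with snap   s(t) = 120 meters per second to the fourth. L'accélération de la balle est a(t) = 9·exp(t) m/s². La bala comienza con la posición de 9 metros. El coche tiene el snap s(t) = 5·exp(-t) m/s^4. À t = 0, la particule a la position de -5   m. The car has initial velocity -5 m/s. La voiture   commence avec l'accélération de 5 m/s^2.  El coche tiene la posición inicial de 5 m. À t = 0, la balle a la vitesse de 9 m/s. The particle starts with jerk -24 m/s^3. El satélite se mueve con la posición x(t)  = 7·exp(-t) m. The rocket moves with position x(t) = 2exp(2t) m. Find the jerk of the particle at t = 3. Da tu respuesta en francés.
Nous devons intégrer notre équation du snap s(t) = 120 1 fois. La primitive du snap, avec j(0) = -24, donne le jerk: j(t) = 120·t - 24. De l'équation du jerk j(t) = 120·t - 24, nous substituons t = 3 pour obtenir j = 336.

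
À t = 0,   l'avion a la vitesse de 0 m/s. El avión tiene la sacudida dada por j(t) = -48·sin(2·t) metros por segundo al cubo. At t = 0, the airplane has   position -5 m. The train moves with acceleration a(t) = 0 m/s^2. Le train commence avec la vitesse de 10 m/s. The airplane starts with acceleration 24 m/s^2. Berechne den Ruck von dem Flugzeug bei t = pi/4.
Wir haben den Ruck j(t) = -48·sin(2·t). Durch Einsetzen von t = pi/4: j(pi/4) = -48.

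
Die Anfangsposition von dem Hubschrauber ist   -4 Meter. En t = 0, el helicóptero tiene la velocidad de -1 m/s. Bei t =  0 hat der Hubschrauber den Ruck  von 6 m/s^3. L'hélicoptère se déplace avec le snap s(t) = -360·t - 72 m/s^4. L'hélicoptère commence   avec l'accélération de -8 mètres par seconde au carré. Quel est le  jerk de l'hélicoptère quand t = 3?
En partant du snap s(t) = -360·t - 72, nous prenons 1 primitive. La primitive du snap, avec j(0) = 6, donne le jerk: j(t) = -180·t^2 - 72·t + 6. De l'équation du jerk j(t) = -180·t^2 - 72·t + 6, nous substituons t = 3 pour obtenir j = -1830.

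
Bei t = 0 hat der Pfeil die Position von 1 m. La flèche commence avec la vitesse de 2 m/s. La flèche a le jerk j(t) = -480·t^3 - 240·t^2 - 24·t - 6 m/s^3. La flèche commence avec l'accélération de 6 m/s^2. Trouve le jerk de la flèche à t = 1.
En utilisant j(t) = -480·t^3 - 240·t^2 - 24·t - 6 et en substituant t = 1, nous trouvons j = -750.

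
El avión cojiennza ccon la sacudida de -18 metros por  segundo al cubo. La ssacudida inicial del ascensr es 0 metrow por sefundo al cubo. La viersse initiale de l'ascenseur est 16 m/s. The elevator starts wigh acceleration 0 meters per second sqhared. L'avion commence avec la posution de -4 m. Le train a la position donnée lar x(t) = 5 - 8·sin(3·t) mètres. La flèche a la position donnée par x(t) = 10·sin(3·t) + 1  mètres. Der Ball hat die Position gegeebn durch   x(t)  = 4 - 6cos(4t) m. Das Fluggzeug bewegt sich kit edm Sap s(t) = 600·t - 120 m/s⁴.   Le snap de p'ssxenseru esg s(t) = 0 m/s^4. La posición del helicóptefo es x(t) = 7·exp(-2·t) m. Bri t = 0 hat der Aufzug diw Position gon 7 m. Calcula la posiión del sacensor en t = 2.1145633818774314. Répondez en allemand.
Wir müssen die Stammfunktion unserer Gleichung für den Snap s(t) = 0 4-mal finden. Die Stammfunktion von dem Snap, mit j(0) = 0, ergibt den Ruck: j(t) = 0. Das Integral von dem Ruck, mit a(0) = 0, ergibt die Beschleunigung: a(t) = 0. Mit ∫a(t)dt und Anwendung von v(0) = 16, finden wir v(t) = 16. Das Integral von der Geschwindigkeit, mit x(0) = 7, ergibt die Position: x(t) = 16·t + 7. Mit x(t) = 16·t + 7 und Einsetzen von t = 2.1145633818774314, finden wir x = 40.8330141100389.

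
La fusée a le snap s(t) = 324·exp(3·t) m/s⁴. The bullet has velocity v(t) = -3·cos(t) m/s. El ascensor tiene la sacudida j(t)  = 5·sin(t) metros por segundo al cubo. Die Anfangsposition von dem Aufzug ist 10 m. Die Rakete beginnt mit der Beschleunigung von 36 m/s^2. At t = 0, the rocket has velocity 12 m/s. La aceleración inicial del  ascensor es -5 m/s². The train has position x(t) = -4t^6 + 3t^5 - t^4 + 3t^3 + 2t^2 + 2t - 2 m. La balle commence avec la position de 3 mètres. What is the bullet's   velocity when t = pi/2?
From the given velocity equation v(t) = -3·cos(t), we substitute t = pi/2 to get v = 0.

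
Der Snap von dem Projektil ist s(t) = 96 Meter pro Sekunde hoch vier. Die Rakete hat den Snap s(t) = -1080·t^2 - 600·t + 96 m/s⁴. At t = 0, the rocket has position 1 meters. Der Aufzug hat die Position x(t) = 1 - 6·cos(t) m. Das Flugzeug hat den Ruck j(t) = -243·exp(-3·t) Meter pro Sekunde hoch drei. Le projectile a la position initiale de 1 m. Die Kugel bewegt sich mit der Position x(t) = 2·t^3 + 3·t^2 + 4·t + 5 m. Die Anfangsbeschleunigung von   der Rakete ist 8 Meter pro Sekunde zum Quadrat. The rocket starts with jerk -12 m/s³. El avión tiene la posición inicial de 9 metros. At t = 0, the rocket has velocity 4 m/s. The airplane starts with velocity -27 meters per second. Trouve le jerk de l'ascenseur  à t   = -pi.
Pour résoudre ceci, nous devons prendre 3 dérivées de notre équation de la position x(t) = 1 - 6·cos(t). En prenant d/dt de x(t), nous trouvons v(t) = 6·sin(t). La dérivée de la vitesse donne l'accélération: a(t) = 6·cos(t). En prenant d/dt de a(t), nous trouvons j(t) = -6·sin(t). En utilisant j(t) = -6·sin(t) et en substituant t = -pi, nous trouvons j = 0.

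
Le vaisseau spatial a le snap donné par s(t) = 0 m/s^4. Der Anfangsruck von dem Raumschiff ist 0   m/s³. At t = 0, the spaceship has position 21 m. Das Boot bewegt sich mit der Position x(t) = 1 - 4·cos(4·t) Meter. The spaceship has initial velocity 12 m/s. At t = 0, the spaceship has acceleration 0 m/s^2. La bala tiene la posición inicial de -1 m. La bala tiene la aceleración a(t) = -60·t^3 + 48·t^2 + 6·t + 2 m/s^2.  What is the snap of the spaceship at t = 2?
We have snap s(t) = 0. Substituting t = 2: s(2) = 0.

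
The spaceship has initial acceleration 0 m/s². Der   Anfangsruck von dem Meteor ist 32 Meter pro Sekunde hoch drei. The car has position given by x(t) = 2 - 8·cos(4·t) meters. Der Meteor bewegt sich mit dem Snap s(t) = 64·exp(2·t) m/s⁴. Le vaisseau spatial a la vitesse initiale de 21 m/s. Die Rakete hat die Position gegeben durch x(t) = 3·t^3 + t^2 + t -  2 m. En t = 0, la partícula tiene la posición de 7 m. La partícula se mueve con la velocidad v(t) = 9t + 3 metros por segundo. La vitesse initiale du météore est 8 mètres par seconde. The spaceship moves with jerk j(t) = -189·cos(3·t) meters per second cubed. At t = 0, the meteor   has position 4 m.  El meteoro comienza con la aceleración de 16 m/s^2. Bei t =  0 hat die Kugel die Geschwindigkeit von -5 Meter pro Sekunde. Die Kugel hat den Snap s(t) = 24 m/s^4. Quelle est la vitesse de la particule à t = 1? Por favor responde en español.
Tenemos la velocidad v(t) = 9·t + 3. Sustituyendo t = 1: v(1) = 12.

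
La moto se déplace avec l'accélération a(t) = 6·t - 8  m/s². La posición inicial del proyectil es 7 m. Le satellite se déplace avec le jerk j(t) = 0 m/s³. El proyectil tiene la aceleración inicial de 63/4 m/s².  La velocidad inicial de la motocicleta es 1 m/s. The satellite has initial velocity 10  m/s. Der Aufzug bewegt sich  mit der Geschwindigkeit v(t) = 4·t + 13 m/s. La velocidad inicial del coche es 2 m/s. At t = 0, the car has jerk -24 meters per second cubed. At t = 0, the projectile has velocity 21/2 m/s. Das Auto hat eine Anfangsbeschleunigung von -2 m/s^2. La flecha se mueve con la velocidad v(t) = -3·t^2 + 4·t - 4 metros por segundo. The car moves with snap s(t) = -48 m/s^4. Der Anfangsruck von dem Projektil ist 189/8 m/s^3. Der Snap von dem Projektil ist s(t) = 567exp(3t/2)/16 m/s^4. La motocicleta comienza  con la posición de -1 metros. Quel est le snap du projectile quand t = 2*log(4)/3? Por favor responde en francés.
De l'équation du snap s(t) = 567·exp(3·t/2)/16, nous substituons t = 2*log(4)/3 pour obtenir s = 567/4.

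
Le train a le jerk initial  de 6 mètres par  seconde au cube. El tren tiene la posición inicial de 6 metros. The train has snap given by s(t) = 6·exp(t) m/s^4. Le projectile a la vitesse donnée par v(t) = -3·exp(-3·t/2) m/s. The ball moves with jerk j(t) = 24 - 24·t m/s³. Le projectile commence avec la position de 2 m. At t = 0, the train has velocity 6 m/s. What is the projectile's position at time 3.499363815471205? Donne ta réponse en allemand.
Ausgehend von der Geschwindigkeit v(t) = -3·exp(-3·t/2), nehmen wir 1 Integral. Mit ∫v(t)dt und Anwendung von x(0) = 2, finden wir x(t) = 2·exp(-3·t/2). Aus der Gleichung für die Position x(t) = 2·exp(-3·t/2), setzen wir t = 3.499363815471205 ein und erhalten x = 0.0105050567485657.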